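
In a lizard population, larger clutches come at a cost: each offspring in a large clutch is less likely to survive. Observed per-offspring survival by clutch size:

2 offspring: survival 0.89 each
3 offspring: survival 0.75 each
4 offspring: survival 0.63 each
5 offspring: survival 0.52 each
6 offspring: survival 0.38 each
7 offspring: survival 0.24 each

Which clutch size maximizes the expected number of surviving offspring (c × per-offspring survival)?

5

Expected surviving offspring = c × s(c):
  c=2: 2 × 0.89 = 1.780
  c=3: 3 × 0.75 = 2.250
  c=4: 4 × 0.63 = 2.520
  c=5: 5 × 0.52 = 2.600
  c=6: 6 × 0.38 = 2.280
  c=7: 7 × 0.24 = 1.680
Maximum at c = 5 (2.600 surviving offspring).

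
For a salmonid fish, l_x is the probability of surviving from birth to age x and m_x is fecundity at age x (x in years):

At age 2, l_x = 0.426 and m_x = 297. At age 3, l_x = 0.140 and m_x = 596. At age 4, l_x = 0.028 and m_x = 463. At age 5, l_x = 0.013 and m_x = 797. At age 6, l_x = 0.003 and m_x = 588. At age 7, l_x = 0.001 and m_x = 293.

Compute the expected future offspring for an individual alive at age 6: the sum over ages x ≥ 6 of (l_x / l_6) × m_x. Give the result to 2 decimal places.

l_6 = 0.003. Conditional survival from age 6 to x is l_x / l_6.
  x=6: (0.003/0.003) × 588 = 588.0000
  x=7: (0.001/0.003) × 293 = 97.6667
Sum = 588.0000 + 97.6667 = 685.6667

685.67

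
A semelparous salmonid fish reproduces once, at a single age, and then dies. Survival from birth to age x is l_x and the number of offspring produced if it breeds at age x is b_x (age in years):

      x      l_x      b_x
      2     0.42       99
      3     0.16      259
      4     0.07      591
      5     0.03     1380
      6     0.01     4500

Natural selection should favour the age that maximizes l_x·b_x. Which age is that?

Expected offspring if breeding at age x = l_x × b_x:
  age 2: 0.42 × 99 = 41.580
  age 3: 0.16 × 259 = 41.440
  age 4: 0.07 × 591 = 41.370
  age 5: 0.03 × 1380 = 41.400
  age 6: 0.01 × 4500 = 45.000
Maximum at age 6 (45.000).

6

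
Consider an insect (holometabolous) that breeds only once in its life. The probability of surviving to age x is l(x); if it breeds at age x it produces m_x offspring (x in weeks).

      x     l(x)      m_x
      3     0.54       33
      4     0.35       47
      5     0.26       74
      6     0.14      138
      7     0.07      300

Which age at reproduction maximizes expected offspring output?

7

Expected offspring if breeding at age x = l(x) × m_x:
  age 3: 0.54 × 33 = 17.820
  age 4: 0.35 × 47 = 16.450
  age 5: 0.26 × 74 = 19.240
  age 6: 0.14 × 138 = 19.320
  age 7: 0.07 × 300 = 21.000
Maximum at age 7 (21.000).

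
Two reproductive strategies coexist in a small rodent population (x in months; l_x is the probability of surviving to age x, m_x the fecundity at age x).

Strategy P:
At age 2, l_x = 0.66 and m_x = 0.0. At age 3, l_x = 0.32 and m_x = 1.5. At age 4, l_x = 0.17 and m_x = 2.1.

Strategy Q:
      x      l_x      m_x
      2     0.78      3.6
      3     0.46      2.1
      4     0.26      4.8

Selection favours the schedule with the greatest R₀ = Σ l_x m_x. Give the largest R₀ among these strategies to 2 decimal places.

Strategy P: R₀ = 0.66×0.0 + 0.32×1.5 + 0.17×2.1 = 0.8370
Strategy Q: R₀ = 0.78×3.6 + 0.46×2.1 + 0.26×4.8 = 5.0220
Highest R₀: strategy Q with 5.0220.

5.02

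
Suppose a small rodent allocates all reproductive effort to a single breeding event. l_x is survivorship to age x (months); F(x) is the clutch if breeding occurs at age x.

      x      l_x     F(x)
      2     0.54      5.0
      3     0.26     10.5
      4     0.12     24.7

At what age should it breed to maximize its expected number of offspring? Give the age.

4

Expected offspring if breeding at age x = l_x × F(x):
  age 2: 0.54 × 5.0 = 2.700
  age 3: 0.26 × 10.5 = 2.730
  age 4: 0.12 × 24.7 = 2.964
Maximum at age 4 (2.964).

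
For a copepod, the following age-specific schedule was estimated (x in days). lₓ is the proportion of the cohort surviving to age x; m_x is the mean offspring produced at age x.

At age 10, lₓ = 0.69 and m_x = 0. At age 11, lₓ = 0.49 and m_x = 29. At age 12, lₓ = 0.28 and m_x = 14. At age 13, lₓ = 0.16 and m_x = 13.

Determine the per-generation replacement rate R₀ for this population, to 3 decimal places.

20.210

R₀ = Σ lₓ m_x:
  age 10: 0.69 × 0 = 0.0000
  age 11: 0.49 × 29 = 14.2100
  age 12: 0.28 × 14 = 3.9200
  age 13: 0.16 × 13 = 2.0800
R₀ = 0.0000 + 14.2100 + 3.9200 + 2.0800 = 20.2100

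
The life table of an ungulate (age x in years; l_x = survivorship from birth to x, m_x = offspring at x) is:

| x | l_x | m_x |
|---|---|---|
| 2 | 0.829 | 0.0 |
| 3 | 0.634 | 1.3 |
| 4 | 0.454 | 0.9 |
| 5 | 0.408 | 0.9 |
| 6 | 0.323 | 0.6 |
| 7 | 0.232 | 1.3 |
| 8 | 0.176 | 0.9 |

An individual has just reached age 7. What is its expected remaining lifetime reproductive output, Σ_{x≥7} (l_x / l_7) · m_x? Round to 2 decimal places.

1.98

l_7 = 0.232. Conditional survival from age 7 to x is l_x / l_7.
  x=7: (0.232/0.232) × 1.3 = 1.3000
  x=8: (0.176/0.232) × 0.9 = 0.6828
Sum = 1.3000 + 0.6828 = 1.9828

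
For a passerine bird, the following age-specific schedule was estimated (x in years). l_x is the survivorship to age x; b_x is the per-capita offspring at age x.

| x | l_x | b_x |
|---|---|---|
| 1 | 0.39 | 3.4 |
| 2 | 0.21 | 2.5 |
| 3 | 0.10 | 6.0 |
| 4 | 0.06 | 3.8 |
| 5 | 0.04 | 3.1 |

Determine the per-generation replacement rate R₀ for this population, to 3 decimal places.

R₀ = Σ l_x b_x:
  age 1: 0.39 × 3.4 = 1.3260
  age 2: 0.21 × 2.5 = 0.5250
  age 3: 0.10 × 6.0 = 0.6000
  age 4: 0.06 × 3.8 = 0.2280
  age 5: 0.04 × 3.1 = 0.1240
R₀ = 1.3260 + 0.5250 + 0.6000 + 0.2280 + 0.1240 = 2.8030

2.803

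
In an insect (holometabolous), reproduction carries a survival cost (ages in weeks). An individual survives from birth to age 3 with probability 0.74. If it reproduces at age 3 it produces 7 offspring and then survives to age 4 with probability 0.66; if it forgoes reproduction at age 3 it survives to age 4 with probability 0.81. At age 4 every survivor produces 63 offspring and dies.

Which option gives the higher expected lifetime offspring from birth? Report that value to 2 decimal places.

breed at age 3: R₀ = 0.74 × (7 + 0.66 × 63) = 0.74 × 48.5800 = 35.9492
delay to age 4: R₀ = 0.74 × (0.81 × 63) = 0.74 × 51.0300 = 37.7622
Higher: delay to age 4 (37.7622).

37.76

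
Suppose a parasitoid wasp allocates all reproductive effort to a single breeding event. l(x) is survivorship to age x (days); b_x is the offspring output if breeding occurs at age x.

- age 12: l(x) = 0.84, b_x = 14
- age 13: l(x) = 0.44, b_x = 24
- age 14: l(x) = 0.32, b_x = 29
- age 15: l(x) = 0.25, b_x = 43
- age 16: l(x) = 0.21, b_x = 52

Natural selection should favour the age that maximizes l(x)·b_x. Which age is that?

12

Expected offspring if breeding at age x = l(x) × b_x:
  age 12: 0.84 × 14 = 11.760
  age 13: 0.44 × 24 = 10.560
  age 14: 0.32 × 29 = 9.280
  age 15: 0.25 × 43 = 10.750
  age 16: 0.21 × 52 = 10.920
Maximum at age 12 (11.760).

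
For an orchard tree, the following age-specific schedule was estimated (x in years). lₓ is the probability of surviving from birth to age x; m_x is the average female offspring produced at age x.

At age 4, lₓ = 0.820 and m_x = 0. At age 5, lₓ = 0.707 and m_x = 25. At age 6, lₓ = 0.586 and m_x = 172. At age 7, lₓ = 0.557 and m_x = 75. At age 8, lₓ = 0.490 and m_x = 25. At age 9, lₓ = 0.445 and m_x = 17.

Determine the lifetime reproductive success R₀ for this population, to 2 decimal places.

180.06

R₀ = Σ lₓ m_x:
  age 4: 0.820 × 0 = 0.0000
  age 5: 0.707 × 25 = 17.6750
  age 6: 0.586 × 172 = 100.7920
  age 7: 0.557 × 75 = 41.7750
  age 8: 0.490 × 25 = 12.2500
  age 9: 0.445 × 17 = 7.5650
R₀ = 0.0000 + 17.6750 + 100.7920 + 41.7750 + 12.2500 + 7.5650 = 180.0570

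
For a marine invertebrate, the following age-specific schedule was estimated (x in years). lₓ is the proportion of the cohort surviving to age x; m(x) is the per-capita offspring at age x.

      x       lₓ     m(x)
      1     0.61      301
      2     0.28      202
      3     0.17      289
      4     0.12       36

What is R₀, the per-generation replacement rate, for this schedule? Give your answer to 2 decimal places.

R₀ = Σ lₓ m(x):
  age 1: 0.61 × 301 = 183.6100
  age 2: 0.28 × 202 = 56.5600
  age 3: 0.17 × 289 = 49.1300
  age 4: 0.12 × 36 = 4.3200
R₀ = 183.6100 + 56.5600 + 49.1300 + 4.3200 = 293.6200

293.62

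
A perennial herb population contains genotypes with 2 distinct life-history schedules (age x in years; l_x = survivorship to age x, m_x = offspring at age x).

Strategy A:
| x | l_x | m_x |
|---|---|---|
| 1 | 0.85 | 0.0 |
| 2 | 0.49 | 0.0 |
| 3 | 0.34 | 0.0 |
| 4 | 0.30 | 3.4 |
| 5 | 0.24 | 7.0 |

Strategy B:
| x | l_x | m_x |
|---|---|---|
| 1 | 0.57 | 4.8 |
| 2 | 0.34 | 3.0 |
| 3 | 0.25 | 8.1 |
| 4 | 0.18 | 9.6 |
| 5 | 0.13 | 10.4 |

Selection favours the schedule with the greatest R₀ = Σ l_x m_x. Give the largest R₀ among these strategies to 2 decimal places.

Strategy A: R₀ = 0.85×0.0 + 0.49×0.0 + 0.34×0.0 + 0.30×3.4 + 0.24×7.0 = 2.7000
Strategy B: R₀ = 0.57×4.8 + 0.34×3.0 + 0.25×8.1 + 0.18×9.6 + 0.13×10.4 = 8.8610
Highest R₀: strategy B with 8.8610.

8.86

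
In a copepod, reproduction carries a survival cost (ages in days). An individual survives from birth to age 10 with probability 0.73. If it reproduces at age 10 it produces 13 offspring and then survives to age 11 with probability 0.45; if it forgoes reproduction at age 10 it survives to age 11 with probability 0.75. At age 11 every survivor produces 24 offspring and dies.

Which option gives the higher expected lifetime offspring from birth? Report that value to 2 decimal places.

17.37

breed at age 10: R₀ = 0.73 × (13 + 0.45 × 24) = 0.73 × 23.8000 = 17.3740
delay to age 11: R₀ = 0.73 × (0.75 × 24) = 0.73 × 18.0000 = 13.1400
Higher: breed at age 10 (17.3740).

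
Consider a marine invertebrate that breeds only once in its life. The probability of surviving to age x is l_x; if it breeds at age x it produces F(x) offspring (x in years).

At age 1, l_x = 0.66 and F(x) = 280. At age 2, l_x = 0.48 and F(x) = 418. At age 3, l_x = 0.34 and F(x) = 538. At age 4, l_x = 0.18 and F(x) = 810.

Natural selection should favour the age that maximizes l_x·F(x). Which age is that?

2

Expected offspring if breeding at age x = l_x × F(x):
  age 1: 0.66 × 280 = 184.800
  age 2: 0.48 × 418 = 200.640
  age 3: 0.34 × 538 = 182.920
  age 4: 0.18 × 810 = 145.800
Maximum at age 2 (200.640).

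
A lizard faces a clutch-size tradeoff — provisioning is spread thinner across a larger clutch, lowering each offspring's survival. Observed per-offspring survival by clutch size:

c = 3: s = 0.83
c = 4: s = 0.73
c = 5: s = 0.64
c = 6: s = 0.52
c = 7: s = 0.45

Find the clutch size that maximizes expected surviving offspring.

5

Expected surviving offspring = c × s(c):
  c=3: 3 × 0.83 = 2.490
  c=4: 4 × 0.73 = 2.920
  c=5: 5 × 0.64 = 3.200
  c=6: 6 × 0.52 = 3.120
  c=7: 7 × 0.45 = 3.150
Maximum at c = 5 (3.200 surviving offspring).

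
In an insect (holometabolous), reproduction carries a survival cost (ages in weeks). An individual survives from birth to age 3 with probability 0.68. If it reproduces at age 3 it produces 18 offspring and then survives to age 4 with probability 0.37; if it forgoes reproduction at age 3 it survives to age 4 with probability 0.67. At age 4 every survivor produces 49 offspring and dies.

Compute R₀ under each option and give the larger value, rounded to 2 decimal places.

breed at age 3: R₀ = 0.68 × (18 + 0.37 × 49) = 0.68 × 36.1300 = 24.5684
delay to age 4: R₀ = 0.68 × (0.67 × 49) = 0.68 × 32.8300 = 22.3244
Higher: breed at age 3 (24.5684).

24.57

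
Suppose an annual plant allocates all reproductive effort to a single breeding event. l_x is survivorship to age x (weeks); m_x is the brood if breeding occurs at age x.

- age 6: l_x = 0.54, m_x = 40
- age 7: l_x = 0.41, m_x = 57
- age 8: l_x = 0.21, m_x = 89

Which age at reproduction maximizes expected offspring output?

7

Expected offspring if breeding at age x = l_x × m_x:
  age 6: 0.54 × 40 = 21.600
  age 7: 0.41 × 57 = 23.370
  age 8: 0.21 × 89 = 18.690
Maximum at age 7 (23.370).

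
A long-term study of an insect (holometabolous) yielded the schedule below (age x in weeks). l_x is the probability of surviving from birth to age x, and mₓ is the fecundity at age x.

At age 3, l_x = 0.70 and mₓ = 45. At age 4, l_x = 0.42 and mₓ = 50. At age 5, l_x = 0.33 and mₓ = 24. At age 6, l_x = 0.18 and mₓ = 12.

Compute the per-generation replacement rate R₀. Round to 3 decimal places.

62.580

R₀ = Σ l_x mₓ:
  age 3: 0.70 × 45 = 31.5000
  age 4: 0.42 × 50 = 21.0000
  age 5: 0.33 × 24 = 7.9200
  age 6: 0.18 × 12 = 2.1600
R₀ = 31.5000 + 21.0000 + 7.9200 + 2.1600 = 62.5800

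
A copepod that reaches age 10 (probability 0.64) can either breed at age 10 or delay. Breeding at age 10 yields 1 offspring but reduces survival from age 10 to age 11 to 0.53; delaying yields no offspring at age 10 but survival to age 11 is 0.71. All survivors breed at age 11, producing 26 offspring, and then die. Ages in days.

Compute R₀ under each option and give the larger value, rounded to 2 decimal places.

breed at age 10: R₀ = 0.64 × (1 + 0.53 × 26) = 0.64 × 14.7800 = 9.4592
delay to age 11: R₀ = 0.64 × (0.71 × 26) = 0.64 × 18.4600 = 11.8144
Higher: delay to age 11 (11.8144).

11.81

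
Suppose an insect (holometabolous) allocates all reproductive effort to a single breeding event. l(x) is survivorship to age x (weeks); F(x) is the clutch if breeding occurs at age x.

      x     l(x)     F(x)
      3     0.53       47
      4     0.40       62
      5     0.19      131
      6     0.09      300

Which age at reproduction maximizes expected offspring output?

Expected offspring if breeding at age x = l(x) × F(x):
  age 3: 0.53 × 47 = 24.910
  age 4: 0.40 × 62 = 24.800
  age 5: 0.19 × 131 = 24.890
  age 6: 0.09 × 300 = 27.000
Maximum at age 6 (27.000).

6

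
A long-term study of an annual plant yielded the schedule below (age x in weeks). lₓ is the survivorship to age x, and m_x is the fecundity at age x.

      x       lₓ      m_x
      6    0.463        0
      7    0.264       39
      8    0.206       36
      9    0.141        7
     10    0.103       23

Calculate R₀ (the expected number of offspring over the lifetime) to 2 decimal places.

R₀ = Σ lₓ m_x:
  age 6: 0.463 × 0 = 0.0000
  age 7: 0.264 × 39 = 10.2960
  age 8: 0.206 × 36 = 7.4160
  age 9: 0.141 × 7 = 0.9870
  age 10: 0.103 × 23 = 2.3690
R₀ = 0.0000 + 10.2960 + 7.4160 + 0.9870 + 2.3690 = 21.0680

21.07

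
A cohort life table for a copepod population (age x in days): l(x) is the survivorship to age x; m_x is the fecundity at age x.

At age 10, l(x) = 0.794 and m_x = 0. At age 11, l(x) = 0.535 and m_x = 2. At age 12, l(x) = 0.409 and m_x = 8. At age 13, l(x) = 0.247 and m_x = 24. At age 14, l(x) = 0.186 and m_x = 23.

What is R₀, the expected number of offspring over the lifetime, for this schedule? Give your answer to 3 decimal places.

R₀ = Σ l(x) m_x:
  age 10: 0.794 × 0 = 0.0000
  age 11: 0.535 × 2 = 1.0700
  age 12: 0.409 × 8 = 3.2720
  age 13: 0.247 × 24 = 5.9280
  age 14: 0.186 × 23 = 4.2780
R₀ = 0.0000 + 1.0700 + 3.2720 + 5.9280 + 4.2780 = 14.5480

14.548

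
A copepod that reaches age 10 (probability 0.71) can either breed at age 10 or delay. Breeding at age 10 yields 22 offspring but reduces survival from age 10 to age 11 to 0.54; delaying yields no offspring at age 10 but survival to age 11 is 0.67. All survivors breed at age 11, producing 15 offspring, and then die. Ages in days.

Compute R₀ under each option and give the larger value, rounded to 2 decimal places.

21.37

breed at age 10: R₀ = 0.71 × (22 + 0.54 × 15) = 0.71 × 30.1000 = 21.3710
delay to age 11: R₀ = 0.71 × (0.67 × 15) = 0.71 × 10.0500 = 7.1355
Higher: breed at age 10 (21.3710).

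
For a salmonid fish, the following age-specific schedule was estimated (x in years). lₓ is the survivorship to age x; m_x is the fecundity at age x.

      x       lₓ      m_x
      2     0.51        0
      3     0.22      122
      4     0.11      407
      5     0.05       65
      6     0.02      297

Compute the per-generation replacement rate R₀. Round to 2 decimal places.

80.80

R₀ = Σ lₓ m_x:
  age 2: 0.51 × 0 = 0.0000
  age 3: 0.22 × 122 = 26.8400
  age 4: 0.11 × 407 = 44.7700
  age 5: 0.05 × 65 = 3.2500
  age 6: 0.02 × 297 = 5.9400
R₀ = 0.0000 + 26.8400 + 44.7700 + 3.2500 + 5.9400 = 80.8000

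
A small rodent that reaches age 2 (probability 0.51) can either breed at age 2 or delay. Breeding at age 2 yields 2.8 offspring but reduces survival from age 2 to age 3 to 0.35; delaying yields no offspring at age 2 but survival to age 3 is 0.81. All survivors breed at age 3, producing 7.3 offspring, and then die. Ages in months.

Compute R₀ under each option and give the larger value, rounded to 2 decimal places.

3.02

breed at age 2: R₀ = 0.51 × (2.8 + 0.35 × 7.3) = 0.51 × 5.3550 = 2.7310
delay to age 3: R₀ = 0.51 × (0.81 × 7.3) = 0.51 × 5.9130 = 3.0156
Higher: delay to age 3 (3.0156).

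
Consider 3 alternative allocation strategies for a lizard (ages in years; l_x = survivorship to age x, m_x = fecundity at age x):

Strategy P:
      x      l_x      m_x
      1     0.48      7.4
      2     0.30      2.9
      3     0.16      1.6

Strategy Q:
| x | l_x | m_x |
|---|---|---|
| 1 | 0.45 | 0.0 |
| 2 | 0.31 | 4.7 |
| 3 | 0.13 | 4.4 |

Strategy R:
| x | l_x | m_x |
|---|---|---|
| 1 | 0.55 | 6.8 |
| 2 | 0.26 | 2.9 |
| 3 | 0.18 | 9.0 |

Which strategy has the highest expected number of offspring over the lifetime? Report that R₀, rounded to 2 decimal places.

Strategy P: R₀ = 0.48×7.4 + 0.30×2.9 + 0.16×1.6 = 4.6780
Strategy Q: R₀ = 0.45×0.0 + 0.31×4.7 + 0.13×4.4 = 2.0290
Strategy R: R₀ = 0.55×6.8 + 0.26×2.9 + 0.18×9.0 = 6.1140
Highest R₀: strategy R with 6.1140.

6.11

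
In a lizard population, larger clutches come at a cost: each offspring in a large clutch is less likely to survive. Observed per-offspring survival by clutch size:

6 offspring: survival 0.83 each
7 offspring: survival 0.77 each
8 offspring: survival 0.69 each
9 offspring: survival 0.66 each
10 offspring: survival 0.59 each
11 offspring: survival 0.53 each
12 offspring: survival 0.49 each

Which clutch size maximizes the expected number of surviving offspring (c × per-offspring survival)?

Expected surviving offspring = c × s(c):
  c=6: 6 × 0.83 = 4.980
  c=7: 7 × 0.77 = 5.390
  c=8: 8 × 0.69 = 5.520
  c=9: 9 × 0.66 = 5.940
  c=10: 10 × 0.59 = 5.900
  c=11: 11 × 0.53 = 5.830
  c=12: 12 × 0.49 = 5.880
Maximum at c = 9 (5.940 surviving offspring).

9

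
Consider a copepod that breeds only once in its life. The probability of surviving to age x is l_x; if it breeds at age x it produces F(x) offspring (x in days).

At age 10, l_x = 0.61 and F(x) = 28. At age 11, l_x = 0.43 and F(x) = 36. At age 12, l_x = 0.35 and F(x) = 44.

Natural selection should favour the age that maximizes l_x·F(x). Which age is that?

10

Expected offspring if breeding at age x = l_x × F(x):
  age 10: 0.61 × 28 = 17.080
  age 11: 0.43 × 36 = 15.480
  age 12: 0.35 × 44 = 15.400
Maximum at age 10 (17.080).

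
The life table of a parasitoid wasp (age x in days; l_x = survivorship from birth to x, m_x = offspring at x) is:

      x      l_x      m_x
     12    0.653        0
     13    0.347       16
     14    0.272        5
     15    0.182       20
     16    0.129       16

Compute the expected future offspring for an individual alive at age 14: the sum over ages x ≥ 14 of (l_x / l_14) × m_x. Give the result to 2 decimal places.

l_14 = 0.272. Conditional survival from age 14 to x is l_x / l_14.
  x=14: (0.272/0.272) × 5 = 5.0000
  x=15: (0.182/0.272) × 20 = 13.3824
  x=16: (0.129/0.272) × 16 = 7.5882
Sum = 5.0000 + 13.3824 + 7.5882 = 25.9706

25.97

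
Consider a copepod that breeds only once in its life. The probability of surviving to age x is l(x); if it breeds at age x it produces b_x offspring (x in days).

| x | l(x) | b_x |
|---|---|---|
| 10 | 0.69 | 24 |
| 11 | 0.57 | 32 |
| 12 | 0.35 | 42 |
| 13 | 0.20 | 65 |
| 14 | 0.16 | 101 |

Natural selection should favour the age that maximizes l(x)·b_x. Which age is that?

Expected offspring if breeding at age x = l(x) × b_x:
  age 10: 0.69 × 24 = 16.560
  age 11: 0.57 × 32 = 18.240
  age 12: 0.35 × 42 = 14.700
  age 13: 0.20 × 65 = 13.000
  age 14: 0.16 × 101 = 16.160
Maximum at age 11 (18.240).

11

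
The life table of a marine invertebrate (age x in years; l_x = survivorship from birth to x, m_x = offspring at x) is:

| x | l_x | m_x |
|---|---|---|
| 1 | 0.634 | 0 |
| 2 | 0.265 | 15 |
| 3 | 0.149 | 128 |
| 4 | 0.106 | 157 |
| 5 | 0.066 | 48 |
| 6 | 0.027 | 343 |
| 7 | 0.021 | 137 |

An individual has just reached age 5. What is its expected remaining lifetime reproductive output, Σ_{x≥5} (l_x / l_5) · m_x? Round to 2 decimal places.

231.91

l_5 = 0.066. Conditional survival from age 5 to x is l_x / l_5.
  x=5: (0.066/0.066) × 48 = 48.0000
  x=6: (0.027/0.066) × 343 = 140.3182
  x=7: (0.021/0.066) × 137 = 43.5909
Sum = 48.0000 + 140.3182 + 43.5909 = 231.9091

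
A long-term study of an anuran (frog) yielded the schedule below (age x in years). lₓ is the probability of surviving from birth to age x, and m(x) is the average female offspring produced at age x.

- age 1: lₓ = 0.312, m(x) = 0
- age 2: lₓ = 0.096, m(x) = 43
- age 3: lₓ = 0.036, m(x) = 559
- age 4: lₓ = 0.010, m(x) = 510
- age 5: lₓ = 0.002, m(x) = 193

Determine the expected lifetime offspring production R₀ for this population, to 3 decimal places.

R₀ = Σ lₓ m(x):
  age 1: 0.312 × 0 = 0.0000
  age 2: 0.096 × 43 = 4.1280
  age 3: 0.036 × 559 = 20.1240
  age 4: 0.010 × 510 = 5.1000
  age 5: 0.002 × 193 = 0.3860
R₀ = 0.0000 + 4.1280 + 20.1240 + 5.1000 + 0.3860 = 29.7380

29.738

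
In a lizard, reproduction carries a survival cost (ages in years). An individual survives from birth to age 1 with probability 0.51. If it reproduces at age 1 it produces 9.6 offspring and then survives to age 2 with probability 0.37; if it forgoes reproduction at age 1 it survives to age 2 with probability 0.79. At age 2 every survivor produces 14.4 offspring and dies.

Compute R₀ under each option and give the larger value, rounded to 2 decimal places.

7.61

breed at age 1: R₀ = 0.51 × (9.6 + 0.37 × 14.4) = 0.51 × 14.9280 = 7.6133
delay to age 2: R₀ = 0.51 × (0.79 × 14.4) = 0.51 × 11.3760 = 5.8018
Higher: breed at age 1 (7.6133).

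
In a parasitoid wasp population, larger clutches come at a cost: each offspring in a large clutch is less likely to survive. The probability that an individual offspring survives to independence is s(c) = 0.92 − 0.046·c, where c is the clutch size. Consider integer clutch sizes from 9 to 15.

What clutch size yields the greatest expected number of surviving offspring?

Expected surviving offspring = c × s(c):
  c=9: 9 × 0.506 = 4.554
  c=10: 10 × 0.460 = 4.600
  c=11: 11 × 0.414 = 4.554
  c=12: 12 × 0.368 = 4.416
  c=13: 13 × 0.322 = 4.186
  c=14: 14 × 0.276 = 3.864
  c=15: 15 × 0.230 = 3.450
Maximum at c = 10 (4.600 surviving offspring).

10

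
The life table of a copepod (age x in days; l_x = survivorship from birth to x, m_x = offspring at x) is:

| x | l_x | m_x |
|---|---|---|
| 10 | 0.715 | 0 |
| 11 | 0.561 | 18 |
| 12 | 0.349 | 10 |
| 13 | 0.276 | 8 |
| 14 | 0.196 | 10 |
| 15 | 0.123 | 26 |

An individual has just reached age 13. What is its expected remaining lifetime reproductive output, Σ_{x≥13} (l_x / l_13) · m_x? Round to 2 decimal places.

l_13 = 0.276. Conditional survival from age 13 to x is l_x / l_13.
  x=13: (0.276/0.276) × 8 = 8.0000
  x=14: (0.196/0.276) × 10 = 7.1014
  x=15: (0.123/0.276) × 26 = 11.5870
Sum = 8.0000 + 7.1014 + 11.5870 = 26.6884

26.69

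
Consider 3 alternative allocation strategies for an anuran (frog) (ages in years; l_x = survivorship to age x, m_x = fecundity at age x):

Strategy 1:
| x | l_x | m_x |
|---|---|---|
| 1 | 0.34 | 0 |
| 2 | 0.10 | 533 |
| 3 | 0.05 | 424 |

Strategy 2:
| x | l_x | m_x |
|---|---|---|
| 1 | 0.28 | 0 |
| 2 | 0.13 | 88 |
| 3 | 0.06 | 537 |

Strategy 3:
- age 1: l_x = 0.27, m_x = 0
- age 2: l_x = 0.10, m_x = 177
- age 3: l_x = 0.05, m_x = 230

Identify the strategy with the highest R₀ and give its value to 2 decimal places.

Strategy 1: R₀ = 0.34×0 + 0.10×533 + 0.05×424 = 74.5000
Strategy 2: R₀ = 0.28×0 + 0.13×88 + 0.06×537 = 43.6600
Strategy 3: R₀ = 0.27×0 + 0.10×177 + 0.05×230 = 29.2000
Highest R₀: strategy 1 with 74.5000.

74.50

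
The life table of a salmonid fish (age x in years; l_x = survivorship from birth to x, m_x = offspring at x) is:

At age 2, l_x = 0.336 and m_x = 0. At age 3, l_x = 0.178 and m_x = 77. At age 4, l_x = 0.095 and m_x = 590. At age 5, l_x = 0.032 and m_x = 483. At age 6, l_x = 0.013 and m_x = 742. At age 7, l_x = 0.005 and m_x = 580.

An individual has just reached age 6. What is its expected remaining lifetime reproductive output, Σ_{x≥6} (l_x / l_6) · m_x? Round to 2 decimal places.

l_6 = 0.013. Conditional survival from age 6 to x is l_x / l_6.
  x=6: (0.013/0.013) × 742 = 742.0000
  x=7: (0.005/0.013) × 580 = 223.0769
Sum = 742.0000 + 223.0769 = 965.0769

965.08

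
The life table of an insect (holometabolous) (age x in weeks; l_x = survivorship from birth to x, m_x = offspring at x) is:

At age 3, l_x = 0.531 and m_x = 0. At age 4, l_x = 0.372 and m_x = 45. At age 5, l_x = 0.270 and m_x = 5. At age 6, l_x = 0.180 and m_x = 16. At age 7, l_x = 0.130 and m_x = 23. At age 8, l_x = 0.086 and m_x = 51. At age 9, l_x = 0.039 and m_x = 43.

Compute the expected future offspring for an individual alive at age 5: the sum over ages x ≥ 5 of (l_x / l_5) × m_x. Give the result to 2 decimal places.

l_5 = 0.270. Conditional survival from age 5 to x is l_x / l_5.
  x=5: (0.270/0.270) × 5 = 5.0000
  x=6: (0.180/0.270) × 16 = 10.6667
  x=7: (0.130/0.270) × 23 = 11.0741
  x=8: (0.086/0.270) × 51 = 16.2444
  x=9: (0.039/0.270) × 43 = 6.2111
Sum = 5.0000 + 10.6667 + 11.0741 + 16.2444 + 6.2111 = 49.1963

49.20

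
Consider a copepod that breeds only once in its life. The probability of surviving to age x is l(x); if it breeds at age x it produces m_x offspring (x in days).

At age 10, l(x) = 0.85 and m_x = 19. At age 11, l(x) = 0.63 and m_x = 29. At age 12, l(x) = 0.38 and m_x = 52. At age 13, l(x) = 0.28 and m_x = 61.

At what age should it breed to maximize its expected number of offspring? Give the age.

Expected offspring if breeding at age x = l(x) × m_x:
  age 10: 0.85 × 19 = 16.150
  age 11: 0.63 × 29 = 18.270
  age 12: 0.38 × 52 = 19.760
  age 13: 0.28 × 61 = 17.080
Maximum at age 12 (19.760).

12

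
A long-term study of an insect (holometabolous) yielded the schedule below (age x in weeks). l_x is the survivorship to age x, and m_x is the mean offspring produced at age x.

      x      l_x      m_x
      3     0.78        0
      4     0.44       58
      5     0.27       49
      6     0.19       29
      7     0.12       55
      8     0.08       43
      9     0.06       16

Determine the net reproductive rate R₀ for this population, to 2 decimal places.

R₀ = Σ l_x m_x:
  age 3: 0.78 × 0 = 0.0000
  age 4: 0.44 × 58 = 25.5200
  age 5: 0.27 × 49 = 13.2300
  age 6: 0.19 × 29 = 5.5100
  age 7: 0.12 × 55 = 6.6000
  age 8: 0.08 × 43 = 3.4400
  age 9: 0.06 × 16 = 0.9600
R₀ = 0.0000 + 25.5200 + 13.2300 + 5.5100 + 6.6000 + 3.4400 + 0.9600 = 55.2600

55.26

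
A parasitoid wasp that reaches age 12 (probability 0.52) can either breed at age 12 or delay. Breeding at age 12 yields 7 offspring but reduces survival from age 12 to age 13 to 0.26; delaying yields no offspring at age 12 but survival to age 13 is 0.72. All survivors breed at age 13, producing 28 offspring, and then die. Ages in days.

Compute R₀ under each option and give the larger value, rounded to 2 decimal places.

breed at age 12: R₀ = 0.52 × (7 + 0.26 × 28) = 0.52 × 14.2800 = 7.4256
delay to age 13: R₀ = 0.52 × (0.72 × 28) = 0.52 × 20.1600 = 10.4832
Higher: delay to age 13 (10.4832).

10.48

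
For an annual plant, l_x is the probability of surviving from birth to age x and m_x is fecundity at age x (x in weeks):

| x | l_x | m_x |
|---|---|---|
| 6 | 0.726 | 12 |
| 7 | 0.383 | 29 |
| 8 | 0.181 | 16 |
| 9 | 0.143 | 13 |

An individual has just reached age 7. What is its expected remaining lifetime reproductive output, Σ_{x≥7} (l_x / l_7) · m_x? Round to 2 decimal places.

41.42

l_7 = 0.383. Conditional survival from age 7 to x is l_x / l_7.
  x=7: (0.383/0.383) × 29 = 29.0000
  x=8: (0.181/0.383) × 16 = 7.5614
  x=9: (0.143/0.383) × 13 = 4.8538
Sum = 29.0000 + 7.5614 + 4.8538 = 41.4151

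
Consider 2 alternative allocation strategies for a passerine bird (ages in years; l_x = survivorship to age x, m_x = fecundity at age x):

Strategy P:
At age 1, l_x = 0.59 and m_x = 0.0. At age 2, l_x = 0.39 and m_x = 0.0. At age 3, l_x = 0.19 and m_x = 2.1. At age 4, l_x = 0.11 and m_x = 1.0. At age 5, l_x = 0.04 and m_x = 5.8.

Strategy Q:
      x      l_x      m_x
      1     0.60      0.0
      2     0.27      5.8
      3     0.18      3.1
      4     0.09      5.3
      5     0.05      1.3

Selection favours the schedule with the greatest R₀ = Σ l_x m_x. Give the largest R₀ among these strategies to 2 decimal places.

2.67

Strategy P: R₀ = 0.59×0.0 + 0.39×0.0 + 0.19×2.1 + 0.11×1.0 + 0.04×5.8 = 0.7410
Strategy Q: R₀ = 0.60×0.0 + 0.27×5.8 + 0.18×3.1 + 0.09×5.3 + 0.05×1.3 = 2.6660
Highest R₀: strategy Q with 2.6660.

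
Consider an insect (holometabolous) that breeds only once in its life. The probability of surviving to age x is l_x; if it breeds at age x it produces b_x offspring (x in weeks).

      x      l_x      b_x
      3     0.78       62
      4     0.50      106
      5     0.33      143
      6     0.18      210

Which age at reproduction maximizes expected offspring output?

4

Expected offspring if breeding at age x = l_x × b_x:
  age 3: 0.78 × 62 = 48.360
  age 4: 0.50 × 106 = 53.000
  age 5: 0.33 × 143 = 47.190
  age 6: 0.18 × 210 = 37.800
Maximum at age 4 (53.000).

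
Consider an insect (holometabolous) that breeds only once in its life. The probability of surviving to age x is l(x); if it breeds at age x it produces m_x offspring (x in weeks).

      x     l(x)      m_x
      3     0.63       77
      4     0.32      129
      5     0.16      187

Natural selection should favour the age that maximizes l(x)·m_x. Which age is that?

Expected offspring if breeding at age x = l(x) × m_x:
  age 3: 0.63 × 77 = 48.510
  age 4: 0.32 × 129 = 41.280
  age 5: 0.16 × 187 = 29.920
Maximum at age 3 (48.510).

3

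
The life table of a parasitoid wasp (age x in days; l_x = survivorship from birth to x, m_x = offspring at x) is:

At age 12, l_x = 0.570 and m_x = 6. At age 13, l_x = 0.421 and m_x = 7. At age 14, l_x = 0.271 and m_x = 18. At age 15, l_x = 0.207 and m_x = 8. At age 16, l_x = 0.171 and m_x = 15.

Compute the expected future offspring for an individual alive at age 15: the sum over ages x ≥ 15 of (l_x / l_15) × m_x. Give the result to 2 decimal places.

l_15 = 0.207. Conditional survival from age 15 to x is l_x / l_15.
  x=15: (0.207/0.207) × 8 = 8.0000
  x=16: (0.171/0.207) × 15 = 12.3913
Sum = 8.0000 + 12.3913 = 20.3913

20.39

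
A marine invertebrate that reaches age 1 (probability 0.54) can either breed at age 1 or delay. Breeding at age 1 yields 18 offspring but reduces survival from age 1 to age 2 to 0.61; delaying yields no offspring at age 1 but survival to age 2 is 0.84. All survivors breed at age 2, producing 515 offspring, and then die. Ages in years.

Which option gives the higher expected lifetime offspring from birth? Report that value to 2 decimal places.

233.60

breed at age 1: R₀ = 0.54 × (18 + 0.61 × 515) = 0.54 × 332.1500 = 179.3610
delay to age 2: R₀ = 0.54 × (0.84 × 515) = 0.54 × 432.6000 = 233.6040
Higher: delay to age 2 (233.6040).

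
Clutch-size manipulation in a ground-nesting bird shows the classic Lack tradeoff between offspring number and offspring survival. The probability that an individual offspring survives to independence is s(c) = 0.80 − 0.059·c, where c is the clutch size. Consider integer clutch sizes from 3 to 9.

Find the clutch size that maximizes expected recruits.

Expected recruits = c × s(c):
  c=3: 3 × 0.623 = 1.869
  c=4: 4 × 0.564 = 2.256
  c=5: 5 × 0.505 = 2.525
  c=6: 6 × 0.446 = 2.676
  c=7: 7 × 0.387 = 2.709
  c=8: 8 × 0.328 = 2.624
  c=9: 9 × 0.269 = 2.421
Maximum at c = 7 (2.709 recruits).

7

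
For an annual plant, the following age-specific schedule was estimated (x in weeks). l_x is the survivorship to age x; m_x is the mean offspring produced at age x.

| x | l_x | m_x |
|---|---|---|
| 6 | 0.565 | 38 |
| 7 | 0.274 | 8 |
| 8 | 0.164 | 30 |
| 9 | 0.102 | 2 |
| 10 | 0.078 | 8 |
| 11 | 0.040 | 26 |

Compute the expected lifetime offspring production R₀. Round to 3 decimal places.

R₀ = Σ l_x m_x:
  age 6: 0.565 × 38 = 21.4700
  age 7: 0.274 × 8 = 2.1920
  age 8: 0.164 × 30 = 4.9200
  age 9: 0.102 × 2 = 0.2040
  age 10: 0.078 × 8 = 0.6240
  age 11: 0.040 × 26 = 1.0400
R₀ = 21.4700 + 2.1920 + 4.9200 + 0.2040 + 0.6240 + 1.0400 = 30.4500

30.450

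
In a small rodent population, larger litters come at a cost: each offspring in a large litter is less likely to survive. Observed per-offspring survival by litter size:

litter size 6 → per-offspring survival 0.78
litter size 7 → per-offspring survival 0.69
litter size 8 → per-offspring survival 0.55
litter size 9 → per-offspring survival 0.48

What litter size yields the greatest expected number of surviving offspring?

7

Expected surviving offspring = c × s(c):
  c=6: 6 × 0.78 = 4.680
  c=7: 7 × 0.69 = 4.830
  c=8: 8 × 0.55 = 4.400
  c=9: 9 × 0.48 = 4.320
Maximum at c = 7 (4.830 surviving offspring).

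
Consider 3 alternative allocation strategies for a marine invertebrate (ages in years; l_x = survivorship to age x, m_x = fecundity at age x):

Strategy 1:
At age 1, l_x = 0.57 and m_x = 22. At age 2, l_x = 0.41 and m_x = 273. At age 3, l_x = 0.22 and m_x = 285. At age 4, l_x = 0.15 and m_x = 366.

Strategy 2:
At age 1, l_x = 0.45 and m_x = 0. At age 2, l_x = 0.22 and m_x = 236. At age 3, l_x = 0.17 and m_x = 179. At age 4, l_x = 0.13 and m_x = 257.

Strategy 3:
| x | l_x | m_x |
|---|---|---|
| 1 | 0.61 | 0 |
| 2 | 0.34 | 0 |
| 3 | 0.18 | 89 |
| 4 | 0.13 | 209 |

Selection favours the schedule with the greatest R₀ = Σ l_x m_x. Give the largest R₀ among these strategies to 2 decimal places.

Strategy 1: R₀ = 0.57×22 + 0.41×273 + 0.22×285 + 0.15×366 = 242.0700
Strategy 2: R₀ = 0.45×0 + 0.22×236 + 0.17×179 + 0.13×257 = 115.7600
Strategy 3: R₀ = 0.61×0 + 0.34×0 + 0.18×89 + 0.13×209 = 43.1900
Highest R₀: strategy 1 with 242.0700.

242.07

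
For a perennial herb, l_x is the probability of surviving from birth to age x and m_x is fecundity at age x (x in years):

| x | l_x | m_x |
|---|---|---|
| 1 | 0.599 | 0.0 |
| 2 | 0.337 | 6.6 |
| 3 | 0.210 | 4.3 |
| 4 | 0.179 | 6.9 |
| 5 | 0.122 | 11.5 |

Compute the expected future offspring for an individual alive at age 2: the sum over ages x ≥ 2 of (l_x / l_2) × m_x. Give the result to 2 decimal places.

l_2 = 0.337. Conditional survival from age 2 to x is l_x / l_2.
  x=2: (0.337/0.337) × 6.6 = 6.6000
  x=3: (0.210/0.337) × 4.3 = 2.6795
  x=4: (0.179/0.337) × 6.9 = 3.6650
  x=5: (0.122/0.337) × 11.5 = 4.1632
Sum = 6.6000 + 2.6795 + 3.6650 + 4.1632 = 17.1077

17.11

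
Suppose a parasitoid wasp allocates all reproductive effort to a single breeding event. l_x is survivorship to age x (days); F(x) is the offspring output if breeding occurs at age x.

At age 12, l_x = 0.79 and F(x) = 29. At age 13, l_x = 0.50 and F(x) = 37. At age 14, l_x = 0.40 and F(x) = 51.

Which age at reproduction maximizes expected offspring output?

Expected offspring if breeding at age x = l_x × F(x):
  age 12: 0.79 × 29 = 22.910
  age 13: 0.50 × 37 = 18.500
  age 14: 0.40 × 51 = 20.400
Maximum at age 12 (22.910).

12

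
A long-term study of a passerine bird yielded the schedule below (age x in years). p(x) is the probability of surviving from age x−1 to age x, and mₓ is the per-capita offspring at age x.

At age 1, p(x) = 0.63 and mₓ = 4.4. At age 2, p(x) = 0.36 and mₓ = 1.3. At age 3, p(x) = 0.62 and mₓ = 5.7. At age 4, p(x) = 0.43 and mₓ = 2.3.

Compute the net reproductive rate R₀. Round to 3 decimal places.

4.007

Survivorship from birth: l_x = p_1·p_2·…·p_x.
  l_1 = 0.63000
  l_2 = 0.22680
  l_3 = 0.14062
  l_4 = 0.06046
R₀ = Σ l_x mₓ:
  age 1: 0.63000 × 4.4 = 2.7720
  age 2: 0.22680 × 1.3 = 0.2948
  age 3: 0.14062 × 5.7 = 0.8015
  age 4: 0.06046 × 2.3 = 0.1391
R₀ = 2.7720 + 0.2948 + 0.8015 + 0.1391 = 4.0074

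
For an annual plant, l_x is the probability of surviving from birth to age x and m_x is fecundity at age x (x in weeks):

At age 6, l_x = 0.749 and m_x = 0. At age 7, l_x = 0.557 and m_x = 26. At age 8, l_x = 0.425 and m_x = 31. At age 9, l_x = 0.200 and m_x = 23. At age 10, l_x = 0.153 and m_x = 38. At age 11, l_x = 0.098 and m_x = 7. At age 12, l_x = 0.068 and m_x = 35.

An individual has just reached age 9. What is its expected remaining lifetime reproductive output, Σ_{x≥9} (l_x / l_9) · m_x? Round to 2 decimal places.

l_9 = 0.200. Conditional survival from age 9 to x is l_x / l_9.
  x=9: (0.200/0.200) × 23 = 23.0000
  x=10: (0.153/0.200) × 38 = 29.0700
  x=11: (0.098/0.200) × 7 = 3.4300
  x=12: (0.068/0.200) × 35 = 11.9000
Sum = 23.0000 + 29.0700 + 3.4300 + 11.9000 = 67.4000

67.40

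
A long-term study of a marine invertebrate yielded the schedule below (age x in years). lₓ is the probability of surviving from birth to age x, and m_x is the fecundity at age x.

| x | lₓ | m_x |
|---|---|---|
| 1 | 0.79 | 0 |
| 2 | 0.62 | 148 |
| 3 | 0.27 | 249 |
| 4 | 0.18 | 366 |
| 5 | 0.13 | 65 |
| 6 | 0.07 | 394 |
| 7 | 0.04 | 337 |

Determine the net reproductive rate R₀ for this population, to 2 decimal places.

R₀ = Σ lₓ m_x:
  age 1: 0.79 × 0 = 0.0000
  age 2: 0.62 × 148 = 91.7600
  age 3: 0.27 × 249 = 67.2300
  age 4: 0.18 × 366 = 65.8800
  age 5: 0.13 × 65 = 8.4500
  age 6: 0.07 × 394 = 27.5800
  age 7: 0.04 × 337 = 13.4800
R₀ = 0.0000 + 91.7600 + 67.2300 + 65.8800 + 8.4500 + 27.5800 + 13.4800 = 274.3800

274.38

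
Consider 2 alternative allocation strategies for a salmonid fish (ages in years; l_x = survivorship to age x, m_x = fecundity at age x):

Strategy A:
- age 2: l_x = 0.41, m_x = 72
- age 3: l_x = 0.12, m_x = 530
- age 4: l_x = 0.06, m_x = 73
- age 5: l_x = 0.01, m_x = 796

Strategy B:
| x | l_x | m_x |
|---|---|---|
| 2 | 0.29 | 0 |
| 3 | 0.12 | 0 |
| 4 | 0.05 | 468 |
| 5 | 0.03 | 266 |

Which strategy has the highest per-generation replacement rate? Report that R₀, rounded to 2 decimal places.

105.46

Strategy A: R₀ = 0.41×72 + 0.12×530 + 0.06×73 + 0.01×796 = 105.4600
Strategy B: R₀ = 0.29×0 + 0.12×0 + 0.05×468 + 0.03×266 = 31.3800
Highest R₀: strategy A with 105.4600.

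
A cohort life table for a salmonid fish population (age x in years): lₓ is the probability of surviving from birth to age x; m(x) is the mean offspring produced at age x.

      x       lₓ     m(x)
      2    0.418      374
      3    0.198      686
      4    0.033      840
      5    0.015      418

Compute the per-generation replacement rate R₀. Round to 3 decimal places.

326.150

R₀ = Σ lₓ m(x):
  age 2: 0.418 × 374 = 156.3320
  age 3: 0.198 × 686 = 135.8280
  age 4: 0.033 × 840 = 27.7200
  age 5: 0.015 × 418 = 6.2700
R₀ = 156.3320 + 135.8280 + 27.7200 + 6.2700 = 326.1500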